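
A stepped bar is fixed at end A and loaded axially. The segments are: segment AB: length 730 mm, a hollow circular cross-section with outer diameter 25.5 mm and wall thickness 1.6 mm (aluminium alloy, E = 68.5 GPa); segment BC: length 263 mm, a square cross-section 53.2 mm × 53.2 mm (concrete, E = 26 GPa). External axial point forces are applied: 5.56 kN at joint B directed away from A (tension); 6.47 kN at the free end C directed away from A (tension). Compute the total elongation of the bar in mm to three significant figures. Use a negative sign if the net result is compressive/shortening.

1.09 mm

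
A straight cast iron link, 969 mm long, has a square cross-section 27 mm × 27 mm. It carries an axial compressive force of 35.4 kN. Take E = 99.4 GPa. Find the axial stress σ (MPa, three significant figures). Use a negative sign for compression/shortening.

A = 729 mm².
σ = N/A = -35400/729 = -48.56 MPa.

-48.6 MPa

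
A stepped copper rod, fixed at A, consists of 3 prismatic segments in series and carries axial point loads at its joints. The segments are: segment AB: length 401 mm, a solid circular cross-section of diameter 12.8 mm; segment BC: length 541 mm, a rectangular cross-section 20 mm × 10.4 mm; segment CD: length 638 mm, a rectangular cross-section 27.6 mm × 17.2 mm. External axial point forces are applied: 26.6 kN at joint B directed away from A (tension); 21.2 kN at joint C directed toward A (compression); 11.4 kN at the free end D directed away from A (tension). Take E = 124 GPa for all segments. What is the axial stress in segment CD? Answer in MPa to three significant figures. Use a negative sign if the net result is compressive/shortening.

Internal axial forces (sectioning from the free end, tension +): N_CD = 11.4 kN, N_BC = -9.8 kN, N_AB = 16.8 kN.
A_CD = 474.7 mm².
σ_CD = N_CD/A_CD = 11400/474.7 = 24.01 MPa.

24.0 MPa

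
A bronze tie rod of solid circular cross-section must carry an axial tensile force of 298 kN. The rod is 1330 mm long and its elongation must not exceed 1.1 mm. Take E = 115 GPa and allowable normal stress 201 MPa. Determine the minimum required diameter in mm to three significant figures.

63.2 mm

Required area A ≥ P/σ_allow = 298000/201 = 1483 mm².
For a solid circular section, d ≥ √(4A/π) = 43.45 mm.
Elongation limit: A ≥ PL/(Eδ_allow) = 298000·1330/(115000·1.1) = 3133 mm² ⇒ d ≥ 63.16 mm.
The elongation limit governs.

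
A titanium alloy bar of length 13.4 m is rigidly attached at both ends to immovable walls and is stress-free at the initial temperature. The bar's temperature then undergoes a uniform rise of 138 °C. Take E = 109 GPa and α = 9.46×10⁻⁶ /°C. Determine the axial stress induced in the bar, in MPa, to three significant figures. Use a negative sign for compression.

Free thermal expansion αLΔT = 9.46e-6 · 13400 · 138 = 17.49 mm.
The walls impose strain ε = −(17.49)/13400 = -1.3055e-03; σ = Eε = 109000 · -1.3055e-03 = -142.3 MPa.

-142 MPa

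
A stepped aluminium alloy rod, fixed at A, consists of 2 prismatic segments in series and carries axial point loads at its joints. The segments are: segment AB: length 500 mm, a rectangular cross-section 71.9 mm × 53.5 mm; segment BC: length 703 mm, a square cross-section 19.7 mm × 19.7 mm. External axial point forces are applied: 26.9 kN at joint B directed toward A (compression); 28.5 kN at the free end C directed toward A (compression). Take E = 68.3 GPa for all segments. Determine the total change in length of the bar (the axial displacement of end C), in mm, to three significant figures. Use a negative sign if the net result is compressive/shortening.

-0.861 mm

Internal axial forces (sectioning from the free end, tension +): N_BC = -28.5 kN, N_AB = -55.4 kN.
A_AB = 3847 mm².
A_BC = 388.1 mm².
δ_AB = -55400·500/(3847·68300) = -0.1054 mm
δ_BC = -28500·703/(388.1·68300) = -0.7559 mm
δ = Σδ_i = -0.8613 mm.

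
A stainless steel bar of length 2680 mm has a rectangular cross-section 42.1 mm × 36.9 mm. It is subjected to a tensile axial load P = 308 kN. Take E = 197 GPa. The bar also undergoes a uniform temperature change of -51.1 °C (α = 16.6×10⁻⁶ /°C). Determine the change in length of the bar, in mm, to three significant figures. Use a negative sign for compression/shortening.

0.424 mm

A = 1553 mm².
δ_mech = NL/(AE) = 308000·2680/(1553·197000) = 2.697 mm.
δ_thermal = αLΔT = 16.6e-6·2680·-51.1 = -2.273 mm.
δ = δ_mech + δ_thermal = 0.4238 mm.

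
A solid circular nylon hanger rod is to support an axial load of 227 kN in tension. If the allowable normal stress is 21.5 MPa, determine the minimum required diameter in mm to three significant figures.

116 mm

Required area A ≥ P/σ_allow = 227000/21.5 = 10560 mm².
For a solid circular section, d ≥ √(4A/π) = 115.9 mm.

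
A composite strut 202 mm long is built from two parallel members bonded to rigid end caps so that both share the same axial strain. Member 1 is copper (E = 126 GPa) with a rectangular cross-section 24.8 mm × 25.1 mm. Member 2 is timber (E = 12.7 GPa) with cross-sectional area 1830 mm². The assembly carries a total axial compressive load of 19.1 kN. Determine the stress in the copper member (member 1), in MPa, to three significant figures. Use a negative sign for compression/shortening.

-23.7 MPa

A_1 = 622.5 mm².
Equal strain + equilibrium ⇒ each member carries load in proportion to AE: A₁E₁ = 78430000 N, A₂E₂ = 23240000 N, ΣAE = 101700000 N.
σ₁ = P·E₁/ΣAE = -19100·126000/101700000 = -23.67 MPa.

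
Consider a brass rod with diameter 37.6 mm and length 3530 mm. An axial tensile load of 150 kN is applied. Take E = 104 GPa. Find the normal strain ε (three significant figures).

0.00130

A = 1110 mm².
σ = N/A = 135.1 MPa; ε = σ/E = 135.1/104000 = 1.299e-03.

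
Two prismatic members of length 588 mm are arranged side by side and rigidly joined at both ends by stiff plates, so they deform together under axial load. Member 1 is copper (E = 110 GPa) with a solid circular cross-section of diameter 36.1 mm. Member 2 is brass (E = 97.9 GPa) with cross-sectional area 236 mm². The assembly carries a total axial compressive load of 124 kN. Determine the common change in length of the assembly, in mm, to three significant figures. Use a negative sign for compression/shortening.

-0.537 mm

A_1 = 1024 mm².
Equal strain + equilibrium ⇒ each member carries load in proportion to AE: A₁E₁ = 112600000 N, A₂E₂ = 23100000 N, ΣAE = 135700000 N.
δ = PL/ΣAE = -124000·588/135700000 = -0.5373 mm.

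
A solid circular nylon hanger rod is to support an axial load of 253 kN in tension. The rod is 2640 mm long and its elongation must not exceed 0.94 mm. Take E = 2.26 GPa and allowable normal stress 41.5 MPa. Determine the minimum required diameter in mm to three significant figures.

633 mm

Required area A ≥ P/σ_allow = 253000/41.5 = 6096 mm².
For a solid circular section, d ≥ √(4A/π) = 88.1 mm.
Elongation limit: A ≥ PL/(Eδ_allow) = 253000·2640/(2260·0.94) = 314400 mm² ⇒ d ≥ 632.7 mm.
The elongation limit governs.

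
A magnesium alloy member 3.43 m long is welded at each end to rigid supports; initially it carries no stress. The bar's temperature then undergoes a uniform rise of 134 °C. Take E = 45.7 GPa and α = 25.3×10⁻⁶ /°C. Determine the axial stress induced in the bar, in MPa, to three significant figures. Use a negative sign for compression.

-155 MPa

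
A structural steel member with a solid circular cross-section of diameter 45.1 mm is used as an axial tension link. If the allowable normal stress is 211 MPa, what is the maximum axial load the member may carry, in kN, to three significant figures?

A = 1598 mm².
P_max = σ_allow · A = 211 · 1598 = 337100 N = 337.1 kN.

337 kN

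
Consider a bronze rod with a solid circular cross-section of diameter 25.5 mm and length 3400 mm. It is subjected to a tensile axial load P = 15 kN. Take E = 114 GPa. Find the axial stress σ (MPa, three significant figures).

29.4 MPa

A = 510.7 mm².
σ = N/A = 15000/510.7 = 29.37 MPa.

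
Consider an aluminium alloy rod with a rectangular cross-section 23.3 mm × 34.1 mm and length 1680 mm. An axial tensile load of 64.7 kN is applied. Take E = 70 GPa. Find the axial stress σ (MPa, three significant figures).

81.4 MPa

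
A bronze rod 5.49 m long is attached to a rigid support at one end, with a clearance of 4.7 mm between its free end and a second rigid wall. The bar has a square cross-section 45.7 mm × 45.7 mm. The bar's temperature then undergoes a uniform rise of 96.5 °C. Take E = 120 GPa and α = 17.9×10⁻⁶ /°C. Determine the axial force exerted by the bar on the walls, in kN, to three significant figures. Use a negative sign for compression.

Free thermal expansion αLΔT = 17.9e-6 · 5490 · 96.5 = 9.483 mm.
The walls engage after the gap closes; constrained expansion = 9.483 − 4.7 = 4.783 mm.
The walls impose strain ε = −(4.783)/5490 = -8.7125e-04; σ = Eε = 120000 · -8.7125e-04 = -104.5 MPa.
Wall reaction R = σ·A = -104.5·2088 = -218400 N = -218.4 kN.

-218 kN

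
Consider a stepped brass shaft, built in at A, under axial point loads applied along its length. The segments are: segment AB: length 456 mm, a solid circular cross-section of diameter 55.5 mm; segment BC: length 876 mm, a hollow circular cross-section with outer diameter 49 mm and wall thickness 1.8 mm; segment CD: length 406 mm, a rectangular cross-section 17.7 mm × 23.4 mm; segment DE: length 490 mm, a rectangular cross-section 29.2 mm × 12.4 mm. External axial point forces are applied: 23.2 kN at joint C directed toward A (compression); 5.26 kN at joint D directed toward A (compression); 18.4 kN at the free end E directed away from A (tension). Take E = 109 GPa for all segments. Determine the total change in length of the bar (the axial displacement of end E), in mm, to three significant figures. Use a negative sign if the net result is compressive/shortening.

0.0263 mm

Internal axial forces (sectioning from the free end, tension +): N_DE = 18.4 kN, N_CD = 13.14 kN, N_BC = -10.06 kN, N_AB = -10.06 kN.
A_AB = 2419 mm².
A_BC = 266.9 mm².
A_CD = 414.2 mm².
A_DE = 362.1 mm².
δ_AB = -10060·456/(2419·109000) = -0.0174 mm
δ_BC = -10060·876/(266.9·109000) = -0.3029 mm
δ_CD = 13140·406/(414.2·109000) = 0.1182 mm
δ_DE = 18400·490/(362.1·109000) = 0.2284 mm
δ = Σδ_i = 0.02631 mm.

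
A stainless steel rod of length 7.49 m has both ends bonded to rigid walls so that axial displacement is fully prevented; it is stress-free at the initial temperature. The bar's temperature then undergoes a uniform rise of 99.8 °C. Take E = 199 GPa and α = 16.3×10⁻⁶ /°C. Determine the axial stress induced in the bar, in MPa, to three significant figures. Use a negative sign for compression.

-324 MPa

Free thermal expansion αLΔT = 16.3e-6 · 7490 · 99.8 = 12.18 mm.
The walls impose strain ε = −(12.18)/7490 = -1.6267e-03; σ = Eε = 199000 · -1.6267e-03 = -323.7 MPa.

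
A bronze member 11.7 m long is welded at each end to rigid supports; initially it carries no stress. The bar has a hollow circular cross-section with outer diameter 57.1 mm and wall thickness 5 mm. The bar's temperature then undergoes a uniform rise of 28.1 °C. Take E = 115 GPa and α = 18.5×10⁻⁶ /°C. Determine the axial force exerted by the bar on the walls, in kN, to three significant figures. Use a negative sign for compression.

Free thermal expansion αLΔT = 18.5e-6 · 11700 · 28.1 = 6.082 mm.
The walls impose strain ε = −(6.082)/11700 = -5.1985e-04; σ = Eε = 115000 · -5.1985e-04 = -59.78 MPa.
Wall reaction R = σ·A = -59.78·818.4 = -48930 N = -48.93 kN.

-48.9 kN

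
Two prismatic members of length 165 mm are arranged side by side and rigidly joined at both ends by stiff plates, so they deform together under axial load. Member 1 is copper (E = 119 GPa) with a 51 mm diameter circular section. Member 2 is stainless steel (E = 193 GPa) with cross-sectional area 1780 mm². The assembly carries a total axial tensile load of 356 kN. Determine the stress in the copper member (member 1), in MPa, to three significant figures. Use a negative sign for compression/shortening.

A_1 = 2043 mm².
Equal strain + equilibrium ⇒ each member carries load in proportion to AE: A₁E₁ = 243100000 N, A₂E₂ = 343500000 N, ΣAE = 586600000 N.
σ₁ = P·E₁/ΣAE = 356000·119000/586600000 = 72.22 MPa.

72.2 MPa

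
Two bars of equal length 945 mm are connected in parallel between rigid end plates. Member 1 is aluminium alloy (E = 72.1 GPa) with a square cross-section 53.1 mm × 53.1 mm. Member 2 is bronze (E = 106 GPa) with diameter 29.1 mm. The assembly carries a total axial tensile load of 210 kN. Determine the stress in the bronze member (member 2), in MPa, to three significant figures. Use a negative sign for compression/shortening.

81.3 MPa

A_1 = 2820 mm².
A_2 = 665.1 mm².
Equal strain + equilibrium ⇒ each member carries load in proportion to AE: A₁E₁ = 203300000 N, A₂E₂ = 70500000 N, ΣAE = 273800000 N.
σ₂ = P·E₂/ΣAE = 210000·106000/273800000 = 81.3 MPa.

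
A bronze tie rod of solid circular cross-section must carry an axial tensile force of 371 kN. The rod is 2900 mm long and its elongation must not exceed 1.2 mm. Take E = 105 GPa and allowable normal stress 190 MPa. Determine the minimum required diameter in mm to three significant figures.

104 mm

Required area A ≥ P/σ_allow = 371000/190 = 1953 mm².
For a solid circular section, d ≥ √(4A/π) = 49.86 mm.
Elongation limit: A ≥ PL/(Eδ_allow) = 371000·2900/(105000·1.2) = 8539 mm² ⇒ d ≥ 104.3 mm.
The elongation limit governs.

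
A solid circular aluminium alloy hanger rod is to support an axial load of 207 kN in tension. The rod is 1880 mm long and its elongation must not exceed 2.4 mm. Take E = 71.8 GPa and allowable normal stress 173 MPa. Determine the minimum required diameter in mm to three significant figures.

53.6 mm

Required area A ≥ P/σ_allow = 207000/173 = 1197 mm².
For a solid circular section, d ≥ √(4A/π) = 39.03 mm.
Elongation limit: A ≥ PL/(Eδ_allow) = 207000·1880/(71800·2.4) = 2258 mm² ⇒ d ≥ 53.62 mm.
The elongation limit governs.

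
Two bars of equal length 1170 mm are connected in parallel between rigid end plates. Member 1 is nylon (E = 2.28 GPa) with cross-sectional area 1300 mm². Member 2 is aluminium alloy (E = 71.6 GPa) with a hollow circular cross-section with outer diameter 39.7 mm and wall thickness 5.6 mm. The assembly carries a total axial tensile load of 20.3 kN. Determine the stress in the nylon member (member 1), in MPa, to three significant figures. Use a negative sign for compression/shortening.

A_2 = 599.9 mm².
Equal strain + equilibrium ⇒ each member carries load in proportion to AE: A₁E₁ = 2964000 N, A₂E₂ = 42950000 N, ΣAE = 45920000 N.
σ₁ = P·E₁/ΣAE = 20300·2280/45920000 = 1.008 MPa.

1.01 MPa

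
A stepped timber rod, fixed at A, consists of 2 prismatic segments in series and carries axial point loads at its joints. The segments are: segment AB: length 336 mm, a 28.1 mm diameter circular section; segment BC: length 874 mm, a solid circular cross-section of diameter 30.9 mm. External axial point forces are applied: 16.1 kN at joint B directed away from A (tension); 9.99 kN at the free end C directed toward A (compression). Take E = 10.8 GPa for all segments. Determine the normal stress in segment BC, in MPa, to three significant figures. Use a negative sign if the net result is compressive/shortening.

-13.3 MPa

Internal axial forces (sectioning from the free end, tension +): N_BC = -9.99 kN, N_AB = 6.11 kN.
A_BC = 749.9 mm².
σ_BC = N_BC/A_BC = -9990/749.9 = -13.32 MPa.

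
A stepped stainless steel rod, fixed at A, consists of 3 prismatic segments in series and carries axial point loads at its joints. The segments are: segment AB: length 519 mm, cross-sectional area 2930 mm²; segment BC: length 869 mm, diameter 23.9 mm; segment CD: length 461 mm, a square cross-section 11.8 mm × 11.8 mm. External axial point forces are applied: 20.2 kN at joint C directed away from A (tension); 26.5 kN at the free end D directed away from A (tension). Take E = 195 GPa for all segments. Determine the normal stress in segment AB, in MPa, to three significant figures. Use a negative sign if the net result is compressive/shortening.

Internal axial forces (sectioning from the free end, tension +): N_CD = 26.5 kN, N_BC = 46.7 kN, N_AB = 46.7 kN.
σ_AB = N_AB/A_AB = 46700/2930 = 15.94 MPa.

15.9 MPa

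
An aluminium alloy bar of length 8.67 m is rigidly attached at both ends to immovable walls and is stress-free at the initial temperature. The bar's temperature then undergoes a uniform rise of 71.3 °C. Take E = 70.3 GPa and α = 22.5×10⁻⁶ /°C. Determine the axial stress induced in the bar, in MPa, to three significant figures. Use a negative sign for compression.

Free thermal expansion αLΔT = 22.5e-6 · 8670 · 71.3 = 13.91 mm.
The walls impose strain ε = −(13.91)/8670 = -1.6042e-03; σ = Eε = 70300 · -1.6042e-03 = -112.8 MPa.

-113 MPa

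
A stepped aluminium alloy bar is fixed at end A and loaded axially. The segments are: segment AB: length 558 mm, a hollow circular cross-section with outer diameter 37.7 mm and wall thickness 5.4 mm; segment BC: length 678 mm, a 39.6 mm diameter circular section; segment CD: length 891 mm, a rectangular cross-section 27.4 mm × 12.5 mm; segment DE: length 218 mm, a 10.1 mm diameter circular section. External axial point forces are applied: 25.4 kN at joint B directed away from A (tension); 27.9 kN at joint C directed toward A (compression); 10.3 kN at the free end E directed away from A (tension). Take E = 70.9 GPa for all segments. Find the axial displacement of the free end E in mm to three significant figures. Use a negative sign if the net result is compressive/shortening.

Internal axial forces (sectioning from the free end, tension +): N_DE = 10.3 kN, N_CD = 10.3 kN, N_BC = -17.6 kN, N_AB = 7.8 kN.
A_AB = 548 mm².
A_BC = 1232 mm².
A_CD = 342.5 mm².
A_DE = 80.12 mm².
δ_AB = 7800·558/(548·70900) = 0.112 mm
δ_BC = -17600·678/(1232·70900) = -0.1367 mm
δ_CD = 10300·891/(342.5·70900) = 0.3779 mm
δ_DE = 10300·218/(80.12·70900) = 0.3953 mm
δ = Σδ_i = 0.7486 mm.

0.749 mm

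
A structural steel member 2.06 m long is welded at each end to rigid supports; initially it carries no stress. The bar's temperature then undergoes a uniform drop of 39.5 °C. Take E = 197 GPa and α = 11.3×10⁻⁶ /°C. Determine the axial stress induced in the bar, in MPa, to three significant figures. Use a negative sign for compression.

87.9 MPa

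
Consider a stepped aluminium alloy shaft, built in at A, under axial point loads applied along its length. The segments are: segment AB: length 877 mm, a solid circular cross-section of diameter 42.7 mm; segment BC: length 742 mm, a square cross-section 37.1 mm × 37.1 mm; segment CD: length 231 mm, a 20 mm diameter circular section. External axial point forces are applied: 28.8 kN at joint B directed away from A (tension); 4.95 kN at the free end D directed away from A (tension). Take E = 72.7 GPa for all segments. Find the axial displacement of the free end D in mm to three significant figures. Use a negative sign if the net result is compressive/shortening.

0.371 mm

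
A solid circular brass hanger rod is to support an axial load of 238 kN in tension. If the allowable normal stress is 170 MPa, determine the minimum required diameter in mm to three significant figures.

Required area A ≥ P/σ_allow = 238000/170 = 1400 mm².
For a solid circular section, d ≥ √(4A/π) = 42.22 mm.

42.2 mm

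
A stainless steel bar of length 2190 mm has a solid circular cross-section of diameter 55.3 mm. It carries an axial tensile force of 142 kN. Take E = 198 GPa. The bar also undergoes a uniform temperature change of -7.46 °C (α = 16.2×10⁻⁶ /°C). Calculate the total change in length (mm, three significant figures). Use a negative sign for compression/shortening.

0.389 mm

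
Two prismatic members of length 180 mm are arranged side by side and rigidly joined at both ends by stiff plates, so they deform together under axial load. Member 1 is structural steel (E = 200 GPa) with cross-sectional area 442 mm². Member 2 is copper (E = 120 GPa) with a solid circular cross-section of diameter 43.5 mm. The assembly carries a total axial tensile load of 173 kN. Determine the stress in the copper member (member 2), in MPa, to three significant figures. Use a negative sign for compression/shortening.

77.8 MPa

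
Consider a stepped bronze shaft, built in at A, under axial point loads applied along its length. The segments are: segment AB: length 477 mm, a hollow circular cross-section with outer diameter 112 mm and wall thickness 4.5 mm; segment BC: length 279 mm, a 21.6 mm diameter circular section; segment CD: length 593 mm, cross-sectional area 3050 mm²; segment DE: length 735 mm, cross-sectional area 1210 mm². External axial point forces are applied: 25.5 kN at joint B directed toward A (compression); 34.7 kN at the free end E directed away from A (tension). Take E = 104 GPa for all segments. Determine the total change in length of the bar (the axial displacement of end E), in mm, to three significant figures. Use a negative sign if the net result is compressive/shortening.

Internal axial forces (sectioning from the free end, tension +): N_DE = 34.7 kN, N_CD = 34.7 kN, N_BC = 34.7 kN, N_AB = 9.2 kN.
A_AB = 1520 mm².
A_BC = 366.4 mm².
δ_AB = 9200·477/(1520·104000) = 0.02777 mm
δ_BC = 34700·279/(366.4·104000) = 0.254 mm
δ_CD = 34700·593/(3050·104000) = 0.06487 mm
δ_DE = 34700·735/(1210·104000) = 0.2027 mm
δ = Σδ_i = 0.5494 mm.

0.549 mm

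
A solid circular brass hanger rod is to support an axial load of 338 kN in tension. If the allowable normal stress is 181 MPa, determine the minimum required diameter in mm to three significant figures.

Required area A ≥ P/σ_allow = 338000/181 = 1867 mm².
For a solid circular section, d ≥ √(4A/π) = 48.76 mm.

48.8 mm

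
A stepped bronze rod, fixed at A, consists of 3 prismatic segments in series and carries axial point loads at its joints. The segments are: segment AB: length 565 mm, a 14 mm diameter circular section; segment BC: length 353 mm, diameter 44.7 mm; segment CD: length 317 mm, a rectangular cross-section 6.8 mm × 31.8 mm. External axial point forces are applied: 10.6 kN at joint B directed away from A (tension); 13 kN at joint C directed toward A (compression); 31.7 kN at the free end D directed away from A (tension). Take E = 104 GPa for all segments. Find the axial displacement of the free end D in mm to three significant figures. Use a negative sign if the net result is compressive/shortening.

1.52 mm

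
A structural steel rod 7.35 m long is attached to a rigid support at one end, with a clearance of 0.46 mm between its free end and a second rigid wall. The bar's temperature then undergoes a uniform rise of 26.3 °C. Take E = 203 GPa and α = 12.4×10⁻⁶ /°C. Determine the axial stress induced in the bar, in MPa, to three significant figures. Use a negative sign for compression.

Free thermal expansion αLΔT = 12.4e-6 · 7350 · 26.3 = 2.397 mm.
The walls engage after the gap closes; constrained expansion = 2.397 − 0.46 = 1.937 mm.
The walls impose strain ε = −(1.937)/7350 = -2.6353e-04; σ = Eε = 203000 · -2.6353e-04 = -53.5 MPa.

-53.5 MPa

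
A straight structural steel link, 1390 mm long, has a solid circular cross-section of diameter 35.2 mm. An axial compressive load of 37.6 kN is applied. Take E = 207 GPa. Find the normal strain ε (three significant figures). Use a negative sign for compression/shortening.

-1.87e-04

A = 973.1 mm².
σ = N/A = -38.64 MPa; ε = σ/E = -38.64/207000 = -1.867e-04.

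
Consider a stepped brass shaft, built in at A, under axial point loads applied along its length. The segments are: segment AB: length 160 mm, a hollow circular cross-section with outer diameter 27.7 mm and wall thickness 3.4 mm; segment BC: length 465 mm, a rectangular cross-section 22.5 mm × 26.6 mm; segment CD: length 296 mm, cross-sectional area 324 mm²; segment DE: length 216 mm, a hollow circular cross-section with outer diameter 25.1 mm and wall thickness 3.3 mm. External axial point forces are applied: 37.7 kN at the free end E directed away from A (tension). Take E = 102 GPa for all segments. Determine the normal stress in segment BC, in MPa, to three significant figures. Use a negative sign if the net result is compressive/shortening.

63.0 MPa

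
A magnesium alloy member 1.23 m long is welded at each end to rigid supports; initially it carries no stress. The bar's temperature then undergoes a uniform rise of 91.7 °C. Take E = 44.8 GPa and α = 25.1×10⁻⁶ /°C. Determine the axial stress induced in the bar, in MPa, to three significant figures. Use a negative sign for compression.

-103 MPa

Free thermal expansion αLΔT = 25.1e-6 · 1230 · 91.7 = 2.831 mm.
The walls impose strain ε = −(2.831)/1230 = -2.3017e-03; σ = Eε = 44800 · -2.3017e-03 = -103.1 MPa.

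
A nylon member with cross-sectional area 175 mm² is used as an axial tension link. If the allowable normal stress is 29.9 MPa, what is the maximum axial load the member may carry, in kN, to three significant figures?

P_max = σ_allow · A = 29.9 · 175 = 5232 N = 5.232 kN.

5.23 kN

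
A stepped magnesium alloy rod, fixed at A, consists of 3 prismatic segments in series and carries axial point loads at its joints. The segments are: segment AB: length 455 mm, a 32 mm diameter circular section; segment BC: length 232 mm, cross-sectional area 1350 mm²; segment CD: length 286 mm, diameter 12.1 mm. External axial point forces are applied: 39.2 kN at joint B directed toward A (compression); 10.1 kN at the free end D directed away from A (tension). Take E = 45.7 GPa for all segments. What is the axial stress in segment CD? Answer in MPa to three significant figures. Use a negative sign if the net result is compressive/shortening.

87.8 MPa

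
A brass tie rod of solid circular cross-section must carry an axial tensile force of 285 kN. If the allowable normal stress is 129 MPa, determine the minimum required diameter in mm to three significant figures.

53.0 mm

Required area A ≥ P/σ_allow = 285000/129 = 2209 mm².
For a solid circular section, d ≥ √(4A/π) = 53.04 mm.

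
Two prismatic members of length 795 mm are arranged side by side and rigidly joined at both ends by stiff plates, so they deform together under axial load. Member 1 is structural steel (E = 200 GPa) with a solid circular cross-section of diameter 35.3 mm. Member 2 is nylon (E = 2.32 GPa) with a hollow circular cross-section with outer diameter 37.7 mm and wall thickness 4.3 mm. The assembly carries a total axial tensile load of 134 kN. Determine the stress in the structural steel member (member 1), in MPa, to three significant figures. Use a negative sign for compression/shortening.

A_1 = 978.7 mm².
A_2 = 451.2 mm².
Equal strain + equilibrium ⇒ each member carries load in proportion to AE: A₁E₁ = 195700000 N, A₂E₂ = 1047000 N, ΣAE = 196800000 N.
σ₁ = P·E₁/ΣAE = 134000·200000/196800000 = 136.2 MPa.

136 MPa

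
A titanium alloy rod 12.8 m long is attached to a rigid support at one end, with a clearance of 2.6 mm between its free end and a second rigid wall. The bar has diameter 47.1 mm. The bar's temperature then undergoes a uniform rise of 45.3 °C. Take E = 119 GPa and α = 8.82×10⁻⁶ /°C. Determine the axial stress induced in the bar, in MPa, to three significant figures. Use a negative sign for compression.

-23.4 MPa

Free thermal expansion αLΔT = 8.82e-6 · 12800 · 45.3 = 5.114 mm.
The walls engage after the gap closes; constrained expansion = 5.114 − 2.6 = 2.514 mm.
The walls impose strain ε = −(2.514)/12800 = -1.9642e-04; σ = Eε = 119000 · -1.9642e-04 = -23.37 MPa.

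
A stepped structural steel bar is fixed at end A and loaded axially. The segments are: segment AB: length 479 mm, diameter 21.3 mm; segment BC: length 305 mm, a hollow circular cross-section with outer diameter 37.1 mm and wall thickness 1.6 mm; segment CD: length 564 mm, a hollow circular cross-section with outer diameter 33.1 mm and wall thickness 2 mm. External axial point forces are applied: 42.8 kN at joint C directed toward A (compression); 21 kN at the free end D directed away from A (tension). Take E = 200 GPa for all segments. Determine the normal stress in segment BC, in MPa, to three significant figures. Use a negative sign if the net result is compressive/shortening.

Internal axial forces (sectioning from the free end, tension +): N_CD = 21 kN, N_BC = -21.8 kN, N_AB = -21.8 kN.
A_BC = 178.4 mm².
σ_BC = N_BC/A_BC = -21800/178.4 = -122.2 MPa.

-122 MPa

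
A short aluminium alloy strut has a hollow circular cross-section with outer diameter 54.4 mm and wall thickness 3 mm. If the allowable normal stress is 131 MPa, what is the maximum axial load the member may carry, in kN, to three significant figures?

A = 484.4 mm².
P_max = σ_allow · A = 131 · 484.4 = 63460 N = 63.46 kN.

63.5 kN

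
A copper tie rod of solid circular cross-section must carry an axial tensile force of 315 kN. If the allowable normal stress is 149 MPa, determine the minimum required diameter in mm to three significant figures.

Required area A ≥ P/σ_allow = 315000/149 = 2114 mm².
For a solid circular section, d ≥ √(4A/π) = 51.88 mm.

51.9 mm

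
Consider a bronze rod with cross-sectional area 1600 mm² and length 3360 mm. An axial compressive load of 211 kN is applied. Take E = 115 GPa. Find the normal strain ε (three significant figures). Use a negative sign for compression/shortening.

-0.00115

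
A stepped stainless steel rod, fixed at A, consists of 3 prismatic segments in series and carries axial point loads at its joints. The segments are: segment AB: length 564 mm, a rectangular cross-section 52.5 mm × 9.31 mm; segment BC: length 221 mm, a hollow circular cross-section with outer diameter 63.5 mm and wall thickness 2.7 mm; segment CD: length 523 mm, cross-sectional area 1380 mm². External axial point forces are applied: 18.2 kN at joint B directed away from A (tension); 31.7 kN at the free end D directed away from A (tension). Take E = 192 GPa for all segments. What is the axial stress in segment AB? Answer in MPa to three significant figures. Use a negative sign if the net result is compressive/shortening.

102 MPa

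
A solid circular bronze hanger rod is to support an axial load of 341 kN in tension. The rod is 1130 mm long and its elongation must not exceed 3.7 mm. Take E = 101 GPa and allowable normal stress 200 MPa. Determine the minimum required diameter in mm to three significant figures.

46.6 mm

Required area A ≥ P/σ_allow = 341000/200 = 1705 mm².
For a solid circular section, d ≥ √(4A/π) = 46.59 mm.
Elongation limit: A ≥ PL/(Eδ_allow) = 341000·1130/(101000·3.7) = 1031 mm² ⇒ d ≥ 36.23 mm.
The stress limit governs.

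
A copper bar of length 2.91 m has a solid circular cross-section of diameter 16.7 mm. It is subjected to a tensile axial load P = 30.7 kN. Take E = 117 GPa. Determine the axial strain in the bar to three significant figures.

0.00120

A = 219 mm².
σ = N/A = 140.2 MPa; ε = σ/E = 140.2/117000 = 1.198e-03.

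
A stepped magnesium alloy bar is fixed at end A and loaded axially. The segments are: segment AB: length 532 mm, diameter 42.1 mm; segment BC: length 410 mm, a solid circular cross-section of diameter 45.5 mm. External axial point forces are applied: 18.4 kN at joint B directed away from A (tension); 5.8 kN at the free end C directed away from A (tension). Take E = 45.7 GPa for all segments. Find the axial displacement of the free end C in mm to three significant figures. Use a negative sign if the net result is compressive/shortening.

0.234 mm

Internal axial forces (sectioning from the free end, tension +): N_BC = 5.8 kN, N_AB = 24.2 kN.
A_AB = 1392 mm².
A_BC = 1626 mm².
δ_AB = 24200·532/(1392·45700) = 0.2024 mm
δ_BC = 5800·410/(1626·45700) = 0.032 mm
δ = Σδ_i = 0.2344 mm.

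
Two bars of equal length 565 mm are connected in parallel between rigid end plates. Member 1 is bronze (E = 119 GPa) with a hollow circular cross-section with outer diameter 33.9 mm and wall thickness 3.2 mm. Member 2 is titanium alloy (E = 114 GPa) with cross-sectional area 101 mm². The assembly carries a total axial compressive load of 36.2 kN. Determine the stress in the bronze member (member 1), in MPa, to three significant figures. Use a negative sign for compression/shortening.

A_1 = 308.6 mm².
Equal strain + equilibrium ⇒ each member carries load in proportion to AE: A₁E₁ = 36730000 N, A₂E₂ = 11510000 N, ΣAE = 48240000 N.
σ₁ = P·E₁/ΣAE = -36200·119000/48240000 = -89.3 MPa.

-89.3 MPa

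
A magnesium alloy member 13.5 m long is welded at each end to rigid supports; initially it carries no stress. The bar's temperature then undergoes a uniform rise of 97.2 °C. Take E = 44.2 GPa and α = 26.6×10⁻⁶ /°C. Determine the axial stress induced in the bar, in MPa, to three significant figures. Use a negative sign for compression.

-114 MPa

Free thermal expansion αLΔT = 26.6e-6 · 13500 · 97.2 = 34.9 mm.
The walls impose strain ε = −(34.9)/13500 = -2.5855e-03; σ = Eε = 44200 · -2.5855e-03 = -114.3 MPa.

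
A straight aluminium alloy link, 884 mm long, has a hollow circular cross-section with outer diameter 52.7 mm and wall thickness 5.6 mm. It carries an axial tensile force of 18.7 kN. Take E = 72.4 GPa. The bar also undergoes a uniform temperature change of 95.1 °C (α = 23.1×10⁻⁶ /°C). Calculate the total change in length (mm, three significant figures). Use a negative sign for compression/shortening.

2.22 mm

A = 828.6 mm².
δ_mech = NL/(AE) = 18700·884/(828.6·72400) = 0.2755 mm.
δ_thermal = αLΔT = 23.1e-6·884·95.1 = 1.942 mm.
δ = δ_mech + δ_thermal = 2.218 mm.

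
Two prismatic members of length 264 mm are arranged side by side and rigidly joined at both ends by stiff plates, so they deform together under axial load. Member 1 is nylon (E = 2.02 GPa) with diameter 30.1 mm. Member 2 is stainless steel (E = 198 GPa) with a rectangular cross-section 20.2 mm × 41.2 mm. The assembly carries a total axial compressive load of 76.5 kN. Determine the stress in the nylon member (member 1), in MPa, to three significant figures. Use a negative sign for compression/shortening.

-0.930 MPa

A_1 = 711.6 mm².
A_2 = 832.2 mm².
Equal strain + equilibrium ⇒ each member carries load in proportion to AE: A₁E₁ = 1437000 N, A₂E₂ = 164800000 N, ΣAE = 166200000 N.
σ₁ = P·E₁/ΣAE = -76500·2020/166200000 = -0.9297 MPa.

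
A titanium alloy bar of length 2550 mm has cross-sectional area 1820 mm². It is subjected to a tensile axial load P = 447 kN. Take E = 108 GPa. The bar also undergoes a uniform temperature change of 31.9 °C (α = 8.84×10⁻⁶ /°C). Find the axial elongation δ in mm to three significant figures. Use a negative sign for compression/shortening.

6.52 mm

δ_mech = NL/(AE) = 447000·2550/(1820·108000) = 5.799 mm.
δ_thermal = αLΔT = 8.84e-6·2550·31.9 = 0.7191 mm.
δ = δ_mech + δ_thermal = 6.518 mm.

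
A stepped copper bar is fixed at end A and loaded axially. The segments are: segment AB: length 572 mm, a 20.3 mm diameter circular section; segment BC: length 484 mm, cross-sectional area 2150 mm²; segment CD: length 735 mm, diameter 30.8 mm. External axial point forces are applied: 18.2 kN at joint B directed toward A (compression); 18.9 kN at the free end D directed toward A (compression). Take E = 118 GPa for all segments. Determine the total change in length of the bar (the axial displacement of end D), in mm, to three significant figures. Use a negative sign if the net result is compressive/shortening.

-0.750 mm

Internal axial forces (sectioning from the free end, tension +): N_CD = -18.9 kN, N_BC = -18.9 kN, N_AB = -37.1 kN.
A_AB = 323.7 mm².
A_CD = 745.1 mm².
δ_AB = -37100·572/(323.7·118000) = -0.5557 mm
δ_BC = -18900·484/(2150·118000) = -0.03606 mm
δ_CD = -18900·735/(745.1·118000) = -0.158 mm
δ = Σδ_i = -0.7497 mm.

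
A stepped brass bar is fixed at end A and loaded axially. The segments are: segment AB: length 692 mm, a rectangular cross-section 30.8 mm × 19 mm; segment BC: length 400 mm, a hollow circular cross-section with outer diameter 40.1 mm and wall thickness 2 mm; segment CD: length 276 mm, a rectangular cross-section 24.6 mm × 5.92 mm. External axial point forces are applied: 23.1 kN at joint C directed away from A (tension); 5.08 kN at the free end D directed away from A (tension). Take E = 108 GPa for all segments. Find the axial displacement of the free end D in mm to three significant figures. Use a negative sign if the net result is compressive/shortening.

0.834 mm

Internal axial forces (sectioning from the free end, tension +): N_CD = 5.08 kN, N_BC = 28.18 kN, N_AB = 28.18 kN.
A_AB = 585.2 mm².
A_BC = 239.4 mm².
A_CD = 145.6 mm².
δ_AB = 28180·692/(585.2·108000) = 0.3085 mm
δ_BC = 28180·400/(239.4·108000) = 0.436 mm
δ_CD = 5080·276/(145.6·108000) = 0.08914 mm
δ = Σδ_i = 0.8337 mm.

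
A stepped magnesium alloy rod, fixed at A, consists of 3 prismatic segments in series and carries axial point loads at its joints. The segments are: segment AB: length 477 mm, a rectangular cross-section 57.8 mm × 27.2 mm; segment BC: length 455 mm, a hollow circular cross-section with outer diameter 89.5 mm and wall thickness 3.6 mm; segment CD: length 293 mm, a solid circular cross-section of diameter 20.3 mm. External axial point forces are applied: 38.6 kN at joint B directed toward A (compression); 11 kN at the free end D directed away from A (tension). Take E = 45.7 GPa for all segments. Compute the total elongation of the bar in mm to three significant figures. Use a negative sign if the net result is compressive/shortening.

Internal axial forces (sectioning from the free end, tension +): N_CD = 11 kN, N_BC = 11 kN, N_AB = -27.6 kN.
A_AB = 1572 mm².
A_BC = 971.5 mm².
A_CD = 323.7 mm².
δ_AB = -27600·477/(1572·45700) = -0.1832 mm
δ_BC = 11000·455/(971.5·45700) = 0.1127 mm
δ_CD = 11000·293/(323.7·45700) = 0.2179 mm
δ = Σδ_i = 0.1474 mm.

0.147 mm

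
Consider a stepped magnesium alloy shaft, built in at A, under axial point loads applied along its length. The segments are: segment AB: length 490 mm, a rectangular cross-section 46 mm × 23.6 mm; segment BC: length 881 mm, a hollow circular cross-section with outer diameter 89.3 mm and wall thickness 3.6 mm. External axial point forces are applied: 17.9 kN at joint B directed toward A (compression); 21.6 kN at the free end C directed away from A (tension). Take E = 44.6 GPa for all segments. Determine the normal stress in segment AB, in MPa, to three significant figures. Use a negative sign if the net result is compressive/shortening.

3.41 MPa

Internal axial forces (sectioning from the free end, tension +): N_BC = 21.6 kN, N_AB = 3.7 kN.
A_AB = 1086 mm².
σ_AB = N_AB/A_AB = 3700/1086 = 3.408 MPa.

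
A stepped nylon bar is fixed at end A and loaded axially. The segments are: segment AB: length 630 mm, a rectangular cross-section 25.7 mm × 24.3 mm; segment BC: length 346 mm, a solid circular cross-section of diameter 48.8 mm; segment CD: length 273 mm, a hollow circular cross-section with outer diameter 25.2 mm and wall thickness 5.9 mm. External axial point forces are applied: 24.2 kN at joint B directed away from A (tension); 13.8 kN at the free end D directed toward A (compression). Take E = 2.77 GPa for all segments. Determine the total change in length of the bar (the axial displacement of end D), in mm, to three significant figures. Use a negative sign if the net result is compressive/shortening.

-0.936 mm

Internal axial forces (sectioning from the free end, tension +): N_CD = -13.8 kN, N_BC = -13.8 kN, N_AB = 10.4 kN.
A_AB = 624.5 mm².
A_BC = 1870 mm².
A_CD = 357.7 mm².
δ_AB = 10400·630/(624.5·2770) = 3.788 mm
δ_BC = -13800·346/(1870·2770) = -0.9216 mm
δ_CD = -13800·273/(357.7·2770) = -3.802 mm
δ = Σδ_i = -0.936 mm.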